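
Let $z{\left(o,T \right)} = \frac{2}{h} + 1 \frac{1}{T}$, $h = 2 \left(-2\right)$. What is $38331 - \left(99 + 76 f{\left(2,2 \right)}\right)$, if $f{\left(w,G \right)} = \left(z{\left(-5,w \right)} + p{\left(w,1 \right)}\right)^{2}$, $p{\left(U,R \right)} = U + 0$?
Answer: $37928$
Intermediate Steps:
$h = -4$
$p{\left(U,R \right)} = U$
$z{\left(o,T \right)} = - \frac{1}{2} + \frac{1}{T}$ ($z{\left(o,T \right)} = \frac{2}{-4} + 1 \frac{1}{T} = 2 \left(- \frac{1}{4}\right) + \frac{1}{T} = - \frac{1}{2} + \frac{1}{T}$)
$f{\left(w,G \right)} = \left(w + \frac{2 - w}{2 w}\right)^{2}$ ($f{\left(w,G \right)} = \left(\frac{2 - w}{2 w} + w\right)^{2} = \left(w + \frac{2 - w}{2 w}\right)^{2}$)
$38331 - \left(99 + 76 f{\left(2,2 \right)}\right) = 38331 - \left(99 + 76 \frac{\left(2 - 2 + 2 \cdot 2^{2}\right)^{2}}{4 \cdot 4}\right) = 38331 - \left(99 + 76 \cdot \frac{1}{4} \cdot \frac{1}{4} \left(2 - 2 + 2 \cdot 4\right)^{2}\right) = 38331 - \left(99 + 76 \cdot \frac{1}{4} \cdot \frac{1}{4} \left(2 - 2 + 8\right)^{2}\right) = 38331 - \left(99 + 76 \cdot \frac{1}{4} \cdot \frac{1}{4} \cdot 8^{2}\right) = 38331 - \left(99 + 76 \cdot \frac{1}{4} \cdot \frac{1}{4} \cdot 64\right) = 38331 - 403 = 37928$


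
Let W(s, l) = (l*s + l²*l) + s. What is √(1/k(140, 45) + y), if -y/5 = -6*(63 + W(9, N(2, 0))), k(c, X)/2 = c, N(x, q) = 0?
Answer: √42336070/140 ≈ 46.476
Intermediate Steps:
k(c, X) = 2*c
W(s, l) = s + l³ + l*s (W(s, l) = (l*s + l³) + s = (l³ + l*s) + s = s + l³ + l*s)
y = 2160 (y = -(-30)*(63 + (9 + 0³ + 0*9)) = -(-30)*(63 + (9 + 0 + 0)) = -(-30)*(63 + 9) = -(-30)*72 = -5*(-432) = 2160)
√(1/k(140, 45) + y) = √(1/(2*140) + 2160) = √(1/280 + 2160) = √(604801/280) = √42336070/140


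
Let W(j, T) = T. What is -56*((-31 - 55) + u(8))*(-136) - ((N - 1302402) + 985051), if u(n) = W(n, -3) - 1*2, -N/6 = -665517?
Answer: -4368807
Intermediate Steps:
N = 3993102 (N = -6*(-665517) = 3993102)
u(n) = -5 (u(n) = -3 - 1*2 = -3 - 2 = -5)
-56*((-31 - 55) + u(8))*(-136) - ((N - 1302402) + 985051) = -56*((-31 - 55) - 5)*(-136) - ((3993102 - 1302402) + 985051) = -56*(-86 - 5)*(-136) - (2690700 + 985051) = -56*(-91)*(-136) - 1*3675751 = 5096*(-136) - 3675751 = -693056 - 3675751 = -4368807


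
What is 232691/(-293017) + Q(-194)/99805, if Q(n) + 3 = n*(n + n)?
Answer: -1168628682/29244561685 ≈ -0.039961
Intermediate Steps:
Q(n) = -3 + 2*n**2 (Q(n) = -3 + n*(n + n) = -3 + n*(2*n) = -3 + 2*n**2)
232691/(-293017) + Q(-194)/99805 = 232691/(-293017) + (-3 + 2*(-194)**2)/99805 = 232691*(-1/293017) + (-3 + 2*37636)*(1/99805) = -232691/293017 + (-3 + 75272)*(1/99805) = -232691/293017 + 75269*(1/99805) = -232691/293017 + 75269/99805 = -1168628682/29244561685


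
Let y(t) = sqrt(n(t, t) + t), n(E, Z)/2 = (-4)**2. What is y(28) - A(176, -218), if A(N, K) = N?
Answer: -176 + 2*sqrt(15) ≈ -168.25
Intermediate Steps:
n(E, Z) = 32 (n(E, Z) = 2*(-4)**2 = 2*16 = 32)
y(t) = sqrt(32 + t)
y(28) - A(176, -218) = sqrt(32 + 28) - 1*176 = sqrt(60) - 176 = 2*sqrt(15) - 176 = -176 + 2*sqrt(15)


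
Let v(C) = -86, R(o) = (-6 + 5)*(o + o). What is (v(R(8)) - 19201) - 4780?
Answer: -24067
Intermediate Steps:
R(o) = -2*o
(v(R(8)) - 19201) - 4780 = (-86 - 19201) - 4780 = -19287 - 4780 = -24067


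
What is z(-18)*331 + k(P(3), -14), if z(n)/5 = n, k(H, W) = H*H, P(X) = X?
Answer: -29781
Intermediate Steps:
k(H, W) = H²
z(n) = 5*n
z(-18)*331 + k(P(3), -14) = (5*(-18))*331 + 3² = -90*331 + 9 = -29790 + 9 = -29781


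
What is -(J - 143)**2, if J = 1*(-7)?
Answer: -22500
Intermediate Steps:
J = -7
-(J - 143)**2 = -(-7 - 143)**2 = -1*(-150)**2 = -1*22500 = -22500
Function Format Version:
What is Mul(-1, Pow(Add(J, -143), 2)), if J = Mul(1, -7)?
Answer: -22500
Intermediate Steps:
J = -7
Mul(-1, Pow(Add(J, -143), 2)) = Mul(-1, Pow(Add(-7, -143), 2)) = Mul(-1, Pow(-150, 2)) = Mul(-1, 22500) = -22500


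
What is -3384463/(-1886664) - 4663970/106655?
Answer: -1687674878963/40244429784 ≈ -41.936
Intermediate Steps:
-3384463/(-1886664) - 4663970/106655 = -3384463*(-1/1886664) - 4663970*1/106655 = 3384463/1886664 - 932794/21331 = -1687674878963/40244429784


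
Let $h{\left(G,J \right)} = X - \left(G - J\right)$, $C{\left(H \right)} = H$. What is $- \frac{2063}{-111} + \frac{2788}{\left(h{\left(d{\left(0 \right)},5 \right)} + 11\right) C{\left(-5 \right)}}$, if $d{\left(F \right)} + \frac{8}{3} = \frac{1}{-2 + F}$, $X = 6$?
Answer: $- \frac{299243}{83805} \approx -3.5707$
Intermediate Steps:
$d{\left(F \right)} = - \frac{8}{3} + \frac{1}{-2 + F}$
$h{\left(G,J \right)} = 6 + J - G$ ($h{\left(G,J \right)} = 6 - \left(G - J\right) = 6 + J - G$)
$- \frac{2063}{-111} + \frac{2788}{\left(h{\left(d{\left(0 \right)},5 \right)} + 11\right) C{\left(-5 \right)}} = - \frac{2063}{-111} + \frac{2788}{\left(\left(6 + 5 - \frac{19 - 0}{3 \left(-2 + 0\right)}\right) + 11\right) \left(-5\right)} = \left(-2063\right) \left(- \frac{1}{111}\right) + \frac{2788}{\left(\left(6 + 5 - \frac{19 + 0}{3 \left(-2\right)}\right) + 11\right) \left(-5\right)} = \frac{2063}{111} + \frac{2788}{\left(\left(6 + 5 - \frac{1}{3} \left(- \frac{1}{2}\right) 19\right) + 11\right) \left(-5\right)} = \frac{2063}{111} + \frac{2788}{\left(\left(6 + 5 - - \frac{19}{6}\right) + 11\right) \left(-5\right)} = \frac{2063}{111} + \frac{2788}{\left(\left(6 + 5 + \frac{19}{6}\right) + 11\right) \left(-5\right)} = \frac{2063}{111} + \frac{2788}{\left(\frac{85}{6} + 11\right) \left(-5\right)} = \frac{2063}{111} + \frac{2788}{\frac{151}{6} \left(-5\right)} = \frac{2063}{111} + \frac{2788}{- \frac{755}{6}} = \frac{2063}{111} + 2788 \left(- \frac{6}{755}\right) = \frac{2063}{111} - \frac{16728}{755} = - \frac{299243}{83805}$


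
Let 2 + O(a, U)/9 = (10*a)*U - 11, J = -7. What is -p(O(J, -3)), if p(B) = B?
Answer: -1773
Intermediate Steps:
O(a, U) = -117 + 90*U*a (O(a, U) = -18 + 9*((10*a)*U - 11) = -18 + 9*(10*U*a - 11) = -18 + 9*(-11 + 10*U*a) = -18 + (-99 + 90*U*a) = -117 + 90*U*a)
-p(O(J, -3)) = -(-117 + 90*(-3)*(-7)) = -(-117 + 1890) = -1*1773 = -1773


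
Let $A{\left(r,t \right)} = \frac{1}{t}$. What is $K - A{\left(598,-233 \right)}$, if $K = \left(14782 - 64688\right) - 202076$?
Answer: $- \frac{58711805}{233} \approx -2.5198 \cdot 10^{5}$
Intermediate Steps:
$K = -251982$ ($K = -49906 - 202076 = -251982$)
$K - A{\left(598,-233 \right)} = -251982 - \frac{1}{-233} = -251982 - - \frac{1}{233} = -251982 + \frac{1}{233} = - \frac{58711805}{233}$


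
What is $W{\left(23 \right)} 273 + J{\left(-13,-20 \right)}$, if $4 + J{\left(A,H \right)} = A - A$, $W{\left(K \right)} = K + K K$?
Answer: $150692$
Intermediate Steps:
$W{\left(K \right)} = K + K^{2}$
$J{\left(A,H \right)} = -4$ ($J{\left(A,H \right)} = -4 + \left(A - A\right) = -4 + 0 = -4$)
$W{\left(23 \right)} 273 + J{\left(-13,-20 \right)} = 23 \left(1 + 23\right) 273 - 4 = 23 \cdot 24 \cdot 273 - 4 = 552 \cdot 273 - 4 = 150696 - 4 = 150692$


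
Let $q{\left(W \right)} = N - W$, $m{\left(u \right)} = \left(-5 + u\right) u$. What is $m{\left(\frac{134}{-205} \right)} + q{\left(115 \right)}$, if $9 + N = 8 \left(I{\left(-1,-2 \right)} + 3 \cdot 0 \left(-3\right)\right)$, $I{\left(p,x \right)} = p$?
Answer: $- \frac{5391994}{42025} \approx -128.3$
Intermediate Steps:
$m{\left(u \right)} = u \left(-5 + u\right)$
$N = -17$ ($N = -9 + 8 \left(-1 + 3 \cdot 0 \left(-3\right)\right) = -9 + 8 \left(-1 + 0 \left(-3\right)\right) = -9 + 8 \left(-1 + 0\right) = -9 + 8 \left(-1\right) = -9 - 8 = -17$)
$q{\left(W \right)} = -17 - W$
$m{\left(\frac{134}{-205} \right)} + q{\left(115 \right)} = \frac{134}{-205} \left(-5 + \frac{134}{-205}\right) - 132 = 134 \left(- \frac{1}{205}\right) \left(-5 + 134 \left(- \frac{1}{205}\right)\right) - 132 = - \frac{134 \left(-5 - \frac{134}{205}\right)}{205} - 132 = \left(- \frac{134}{205}\right) \left(- \frac{1159}{205}\right) - 132 = \frac{155306}{42025} - 132 = - \frac{5391994}{42025}$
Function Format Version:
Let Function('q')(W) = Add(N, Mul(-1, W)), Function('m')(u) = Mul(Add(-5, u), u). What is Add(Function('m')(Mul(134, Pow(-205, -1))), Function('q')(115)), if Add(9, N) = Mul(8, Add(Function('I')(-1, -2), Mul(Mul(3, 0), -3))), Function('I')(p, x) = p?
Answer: Rational(-5391994, 42025) ≈ -128.30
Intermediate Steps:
Function('m')(u) = Mul(u, Add(-5, u))
N = -17 (N = Add(-9, Mul(8, Add(-1, Mul(Mul(3, 0), -3)))) = Add(-9, Mul(8, Add(-1, Mul(0, -3)))) = Add(-9, Mul(8, Add(-1, 0))) = Add(-9, Mul(8, -1)) = Add(-9, -8) = -17)
Function('q')(W) = Add(-17, Mul(-1, W))
Add(Function('m')(Mul(134, Pow(-205, -1))), Function('q')(115)) = Add(Mul(Mul(134, Pow(-205, -1)), Add(-5, Mul(134, Pow(-205, -1)))), Add(-17, Mul(-1, 115))) = Add(Mul(Mul(134, Rational(-1, 205)), Add(-5, Mul(134, Rational(-1, 205)))), Add(-17, -115)) = Add(Mul(Rational(-134, 205), Add(-5, Rational(-134, 205))), -132) = Add(Mul(Rational(-134, 205), Rational(-1159, 205)), -132) = Add(Rational(155306, 42025), -132) = Rational(-5391994, 42025)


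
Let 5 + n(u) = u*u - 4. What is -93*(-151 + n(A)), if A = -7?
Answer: 10323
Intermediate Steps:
n(u) = -9 + u² (n(u) = -5 + (u*u - 4) = -5 + (u² - 4) = -5 + (-4 + u²) = -9 + u²)
-93*(-151 + n(A)) = -93*(-151 + (-9 + (-7)²)) = -93*(-151 + (-9 + 49)) = -93*(-151 + 40) = -93*(-111) = 10323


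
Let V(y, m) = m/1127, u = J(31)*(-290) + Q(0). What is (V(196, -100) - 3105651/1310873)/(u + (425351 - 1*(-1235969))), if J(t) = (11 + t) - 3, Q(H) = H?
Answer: -3631155977/2437648660688710 ≈ -1.4896e-6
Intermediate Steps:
J(t) = 8 + t
u = -11310 (u = (8 + 31)*(-290) + 0 = 39*(-290) + 0 = -11310 + 0 = -11310)
V(y, m) = m/1127 (V(y, m) = m*(1/1127) = m/1127)
(V(196, -100) - 3105651/1310873)/(u + (425351 - 1*(-1235969))) = ((1/1127)*(-100) - 3105651/1310873)/(-11310 + (425351 - 1*(-1235969))) = (-100/1127 - 3105651*1/1310873)/(-11310 + (425351 + 1235969)) = (-100/1127 - 3105651/1310873)/(-11310 + 1661320) = -3631155977/1477353871/1650010 = -3631155977/1477353871*1/1650010 = -3631155977/2437648660688710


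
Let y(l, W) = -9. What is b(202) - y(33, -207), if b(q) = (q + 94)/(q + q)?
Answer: 983/101 ≈ 9.7327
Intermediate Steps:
b(q) = (94 + q)/(2*q) (b(q) = (94 + q)/((2*q)) = (94 + q)*(1/(2*q)) = (94 + q)/(2*q))
b(202) - y(33, -207) = (½)*(94 + 202)/202 - 1*(-9) = (½)*(1/202)*296 + 9 = 74/101 + 9 = 983/101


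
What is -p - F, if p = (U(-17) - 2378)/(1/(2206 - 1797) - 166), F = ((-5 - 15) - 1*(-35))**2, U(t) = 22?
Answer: -16239529/67893 ≈ -239.19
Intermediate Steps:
F = 225 (F = (-20 + 35)**2 = 15**2 = 225)
p = 963604/67893 (p = (22 - 2378)/(1/(2206 - 1797) - 166) = -2356/(1/409 - 166) = -2356/(-67893/409) = -2356*(-409/67893) = 963604/67893 ≈ 14.193)
-p - F = -1*963604/67893 - 1*225 = -963604/67893 - 225 = -16239529/67893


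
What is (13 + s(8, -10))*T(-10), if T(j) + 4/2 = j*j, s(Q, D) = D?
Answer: 294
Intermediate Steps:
T(j) = -2 + j² (T(j) = -2 + j*j = -2 + j²)
(13 + s(8, -10))*T(-10) = (13 - 10)*(-2 + (-10)²) = 3*(-2 + 100) = 3*98 = 294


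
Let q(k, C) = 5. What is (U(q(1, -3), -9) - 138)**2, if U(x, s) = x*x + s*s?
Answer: 1024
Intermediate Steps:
U(x, s) = s**2 + x**2 (U(x, s) = x**2 + s**2 = s**2 + x**2)
(U(q(1, -3), -9) - 138)**2 = (((-9)**2 + 5**2) - 138)**2 = ((81 + 25) - 138)**2 = (106 - 138)**2 = (-32)**2 = 1024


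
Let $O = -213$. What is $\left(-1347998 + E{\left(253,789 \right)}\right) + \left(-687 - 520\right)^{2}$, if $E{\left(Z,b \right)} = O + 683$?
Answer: $109321$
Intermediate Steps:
$E{\left(Z,b \right)} = 470$ ($E{\left(Z,b \right)} = -213 + 683 = 470$)
$\left(-1347998 + E{\left(253,789 \right)}\right) + \left(-687 - 520\right)^{2} = \left(-1347998 + 470\right) + \left(-687 - 520\right)^{2} = -1347528 + \left(-1207\right)^{2} = -1347528 + 1456849 = 109321$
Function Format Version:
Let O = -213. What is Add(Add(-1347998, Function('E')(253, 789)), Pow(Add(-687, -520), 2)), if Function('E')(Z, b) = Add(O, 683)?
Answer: 109321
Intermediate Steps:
Function('E')(Z, b) = 470 (Function('E')(Z, b) = Add(-213, 683) = 470)
Add(Add(-1347998, Function('E')(253, 789)), Pow(Add(-687, -520), 2)) = Add(Add(-1347998, 470), Pow(Add(-687, -520), 2)) = Add(-1347528, Pow(-1207, 2)) = Add(-1347528, 1456849) = 109321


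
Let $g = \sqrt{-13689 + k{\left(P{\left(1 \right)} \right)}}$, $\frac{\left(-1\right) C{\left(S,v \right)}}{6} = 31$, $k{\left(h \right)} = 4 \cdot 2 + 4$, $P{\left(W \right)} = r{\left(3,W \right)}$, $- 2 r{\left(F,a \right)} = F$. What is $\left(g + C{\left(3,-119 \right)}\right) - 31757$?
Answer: $-31943 + i \sqrt{13677} \approx -31943.0 + 116.95 i$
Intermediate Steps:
$r{\left(F,a \right)} = - \frac{F}{2}$
$P{\left(W \right)} = - \frac{3}{2}$ ($P{\left(W \right)} = \left(- \frac{1}{2}\right) 3 = - \frac{3}{2}$)
$k{\left(h \right)} = 12$ ($k{\left(h \right)} = 8 + 4 = 12$)
$C{\left(S,v \right)} = -186$ ($C{\left(S,v \right)} = \left(-6\right) 31 = -186$)
$g = i \sqrt{13677}$ ($g = \sqrt{-13689 + 12} = \sqrt{-13677} = i \sqrt{13677} \approx 116.95 i$)
$\left(g + C{\left(3,-119 \right)}\right) - 31757 = \left(i \sqrt{13677} - 186\right) - 31757 = \left(-186 + i \sqrt{13677}\right) - 31757 = -31943 + i \sqrt{13677}$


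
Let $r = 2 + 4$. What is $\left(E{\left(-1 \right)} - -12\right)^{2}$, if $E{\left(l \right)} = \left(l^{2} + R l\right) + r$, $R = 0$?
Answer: $361$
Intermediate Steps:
$r = 6$
$E{\left(l \right)} = 6 + l^{2}$ ($E{\left(l \right)} = \left(l^{2} + 0 l\right) + 6 = \left(l^{2} + 0\right) + 6 = l^{2} + 6 = 6 + l^{2}$)
$\left(E{\left(-1 \right)} - -12\right)^{2} = \left(\left(6 + \left(-1\right)^{2}\right) - -12\right)^{2} = \left(\left(6 + 1\right) + 12\right)^{2} = \left(7 + 12\right)^{2} = 19^{2} = 361$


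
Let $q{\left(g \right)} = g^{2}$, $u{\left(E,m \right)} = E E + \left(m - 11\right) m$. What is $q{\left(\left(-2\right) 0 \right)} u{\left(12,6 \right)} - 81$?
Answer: $-81$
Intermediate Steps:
$u{\left(E,m \right)} = E^{2} + m \left(-11 + m\right)$ ($u{\left(E,m \right)} = E^{2} + \left(-11 + m\right) m = E^{2} + m \left(-11 + m\right)$)
$q{\left(\left(-2\right) 0 \right)} u{\left(12,6 \right)} - 81 = \left(\left(-2\right) 0\right)^{2} \left(12^{2} + 6^{2} - 66\right) - 81 = 0^{2} \left(144 + 36 - 66\right) - 81 = 0 \cdot 114 - 81 = 0 - 81 = -81$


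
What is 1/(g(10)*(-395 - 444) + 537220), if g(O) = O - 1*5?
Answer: 1/533025 ≈ 1.8761e-6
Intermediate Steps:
g(O) = -5 + O (g(O) = O - 5 = -5 + O)
1/(g(10)*(-395 - 444) + 537220) = 1/((-5 + 10)*(-395 - 444) + 537220) = 1/(5*(-839) + 537220) = 1/(-4195 + 537220) = 1/533025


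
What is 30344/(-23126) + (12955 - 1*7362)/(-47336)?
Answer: -782853651/547346168 ≈ -1.4303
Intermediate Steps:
30344/(-23126) + (12955 - 1*7362)/(-47336) = 30344*(-1/23126) + (12955 - 7362)*(-1/47336) = -15172/11563 + 5593*(-1/47336) = -15172/11563 - 5593/47336 = -782853651/547346168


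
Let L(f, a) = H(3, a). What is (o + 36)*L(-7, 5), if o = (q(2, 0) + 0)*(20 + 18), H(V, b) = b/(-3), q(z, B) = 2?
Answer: -560/3 ≈ -186.67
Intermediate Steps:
H(V, b) = -b/3 (H(V, b) = b*(-⅓) = -b/3)
L(f, a) = -a/3
o = 76 (o = (2 + 0)*(20 + 18) = 2*38 = 76)
(o + 36)*L(-7, 5) = (76 + 36)*(-⅓*5) = 112*(-5/3) = -560/3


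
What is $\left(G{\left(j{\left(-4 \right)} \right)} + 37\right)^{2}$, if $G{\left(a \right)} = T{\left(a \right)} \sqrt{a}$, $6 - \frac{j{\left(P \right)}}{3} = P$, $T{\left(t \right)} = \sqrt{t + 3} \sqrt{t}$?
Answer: $31069 + 2220 \sqrt{33} \approx 43822.0$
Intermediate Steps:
$T{\left(t \right)} = \sqrt{t} \sqrt{3 + t}$ ($T{\left(t \right)} = \sqrt{3 + t} \sqrt{t} = \sqrt{t} \sqrt{3 + t}$)
$j{\left(P \right)} = 18 - 3 P$
$G{\left(a \right)} = a \sqrt{3 + a}$ ($G{\left(a \right)} = \sqrt{a} \sqrt{3 + a} \sqrt{a} = a \sqrt{3 + a}$)
$\left(G{\left(j{\left(-4 \right)} \right)} + 37\right)^{2} = \left(\left(18 - -12\right) \sqrt{3 + \left(18 - -12\right)} + 37\right)^{2} = \left(\left(18 + 12\right) \sqrt{3 + \left(18 + 12\right)} + 37\right)^{2} = \left(30 \sqrt{3 + 30} + 37\right)^{2} = \left(30 \sqrt{33} + 37\right)^{2} = \left(37 + 30 \sqrt{33}\right)^{2}$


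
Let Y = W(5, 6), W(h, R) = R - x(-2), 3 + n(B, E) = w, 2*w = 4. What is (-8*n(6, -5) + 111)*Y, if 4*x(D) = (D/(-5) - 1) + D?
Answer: 15827/20 ≈ 791.35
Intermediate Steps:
w = 2 (w = (½)*4 = 2)
x(D) = -¼ + D/5 (x(D) = ((D/(-5) - 1) + D)/4 = ((D*(-⅕) - 1) + D)/4 = ((-D/5 - 1) + D)/4 = ((-1 - D/5) + D)/4 = (-1 + 4*D/5)/4 = -¼ + D/5)
n(B, E) = -1 (n(B, E) = -3 + 2 = -1)
W(h, R) = 13/20 + R (W(h, R) = R - (-¼ + (⅕)*(-2)) = R - (-¼ - ⅖) = R - 1*(-13/20) = R + 13/20 = 13/20 + R)
Y = 133/20 (Y = 13/20 + 6 = 133/20 ≈ 6.6500)
(-8*n(6, -5) + 111)*Y = (-8*(-1) + 111)*(133/20) = (8 + 111)*(133/20) = 119*(133/20) = 15827/20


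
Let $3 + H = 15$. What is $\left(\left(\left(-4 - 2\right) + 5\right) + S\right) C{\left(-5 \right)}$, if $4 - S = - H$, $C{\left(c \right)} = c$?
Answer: $-75$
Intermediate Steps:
$H = 12$ ($H = -3 + 15 = 12$)
$S = 16$ ($S = 4 - \left(-1\right) 12 = 4 - -12 = 4 + 12 = 16$)
$\left(\left(\left(-4 - 2\right) + 5\right) + S\right) C{\left(-5 \right)} = \left(\left(\left(-4 - 2\right) + 5\right) + 16\right) \left(-5\right) = \left(\left(-6 + 5\right) + 16\right) \left(-5\right) = \left(-1 + 16\right) \left(-5\right) = 15 \left(-5\right) = -75$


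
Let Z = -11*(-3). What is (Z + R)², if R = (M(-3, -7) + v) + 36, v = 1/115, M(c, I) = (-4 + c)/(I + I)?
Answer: 255584169/52900 ≈ 4831.5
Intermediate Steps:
M(c, I) = (-4 + c)/(2*I) (M(c, I) = (-4 + c)/((2*I)) = (-4 + c)*(1/(2*I)) = (-4 + c)/(2*I))
v = 1/115 ≈ 0.0086956
R = 8397/230 (R = ((½)*(-4 - 3)/(-7) + 1/115) + 36 = ((½)*(-⅐)*(-7) + 1/115) + 36 = (½ + 1/115) + 36 = 117/230 + 36 = 8397/230 ≈ 36.509)
Z = 33
(Z + R)² = (33 + 8397/230)² = (15987/230)² = 255584169/52900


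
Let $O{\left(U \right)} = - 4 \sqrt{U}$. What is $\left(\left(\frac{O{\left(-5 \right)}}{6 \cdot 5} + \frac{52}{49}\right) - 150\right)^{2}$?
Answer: $\frac{2396726576}{108045} + \frac{29192 i \sqrt{5}}{735} \approx 22183.0 + 88.81 i$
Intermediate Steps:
$\left(\left(\frac{O{\left(-5 \right)}}{6 \cdot 5} + \frac{52}{49}\right) - 150\right)^{2} = \left(\left(\frac{\left(-4\right) \sqrt{-5}}{6 \cdot 5} + \frac{52}{49}\right) - 150\right)^{2} = \left(\left(\frac{\left(-4\right) i \sqrt{5}}{30} + 52 \cdot \frac{1}{49}\right) - 150\right)^{2} = \left(\left(- 4 i \sqrt{5} \cdot \frac{1}{30} + \frac{52}{49}\right) - 150\right)^{2} = \left(\left(- \frac{2 i \sqrt{5}}{15} + \frac{52}{49}\right) - 150\right)^{2} = \left(\left(\frac{52}{49} - \frac{2 i \sqrt{5}}{15}\right) - 150\right)^{2} = \left(- \frac{7298}{49} - \frac{2 i \sqrt{5}}{15}\right)^{2}$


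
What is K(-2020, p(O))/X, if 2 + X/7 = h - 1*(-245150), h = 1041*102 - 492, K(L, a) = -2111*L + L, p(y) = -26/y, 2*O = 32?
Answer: 2131100/1227933 ≈ 1.7355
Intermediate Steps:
O = 16 (O = (1/2)*32 = 16)
K(L, a) = -2110*L
h = 105690 (h = 106182 - 492 = 105690)
X = 2455866 (X = -14 + 7*(105690 - 1*(-245150)) = -14 + 7*(105690 + 245150) = -14 + 7*350840 = -14 + 2455880 = 2455866)
K(-2020, p(O))/X = -2110*(-2020)/2455866 = 4262200*(1/2455866) = 2131100/1227933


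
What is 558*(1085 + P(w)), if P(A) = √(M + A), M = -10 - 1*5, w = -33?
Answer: 605430 + 2232*I*√3 ≈ 6.0543e+5 + 3865.9*I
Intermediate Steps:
M = -15 (M = -10 - 5 = -15)
P(A) = √(-15 + A)
558*(1085 + P(w)) = 558*(1085 + √(-15 - 33)) = 558*(1085 + √(-48)) = 558*(1085 + 4*I*√3) = 605430 + 2232*I*√3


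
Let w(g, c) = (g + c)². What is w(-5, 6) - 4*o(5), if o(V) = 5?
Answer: -19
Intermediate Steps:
w(g, c) = (c + g)²
w(-5, 6) - 4*o(5) = (6 - 5)² - 4*5 = 1² - 20 = 1 - 20 = -19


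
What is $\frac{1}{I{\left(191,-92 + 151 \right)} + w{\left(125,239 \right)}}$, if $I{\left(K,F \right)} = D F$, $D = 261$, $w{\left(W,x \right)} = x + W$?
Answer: $\frac{1}{15763} \approx 6.344 \cdot 10^{-5}$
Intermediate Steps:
$w{\left(W,x \right)} = W + x$
$I{\left(K,F \right)} = 261 F$
$\frac{1}{I{\left(191,-92 + 151 \right)} + w{\left(125,239 \right)}} = \frac{1}{261 \left(-92 + 151\right) + \left(125 + 239\right)} = \frac{1}{261 \cdot 59 + 364} = \frac{1}{15399 + 364} = \frac{1}{15763}$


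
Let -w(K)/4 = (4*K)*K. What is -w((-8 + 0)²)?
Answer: 65536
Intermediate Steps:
w(K) = -16*K² (w(K) = -4*4*K*K = -16*K²)
-w((-8 + 0)²) = -(-16)*((-8 + 0)²)² = -(-16)*((-8)²)² = -(-16)*64² = -(-16)*4096 = -1*(-65536) = 65536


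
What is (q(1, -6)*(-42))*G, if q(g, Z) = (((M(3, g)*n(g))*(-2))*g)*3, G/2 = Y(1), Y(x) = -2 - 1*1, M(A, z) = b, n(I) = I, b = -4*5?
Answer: 30240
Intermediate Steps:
b = -20
M(A, z) = -20
Y(x) = -3 (Y(x) = -2 - 1 = -3)
G = -6 (G = 2*(-3) = -6)
q(g, Z) = 120*g² (q(g, Z) = ((-20*g*(-2))*g)*3 = ((40*g)*g)*3 = (40*g²)*3 = 120*g²)
(q(1, -6)*(-42))*G = ((120*1²)*(-42))*(-6) = ((120*1)*(-42))*(-6) = (120*(-42))*(-6) = -5040*(-6) = 30240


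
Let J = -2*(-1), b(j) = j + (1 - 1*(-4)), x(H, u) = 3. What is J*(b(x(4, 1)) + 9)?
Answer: 34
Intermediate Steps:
b(j) = 5 + j (b(j) = j + (1 + 4) = j + 5 = 5 + j)
J = 2
J*(b(x(4, 1)) + 9) = 2*((5 + 3) + 9) = 2*(8 + 9) = 2*17 = 34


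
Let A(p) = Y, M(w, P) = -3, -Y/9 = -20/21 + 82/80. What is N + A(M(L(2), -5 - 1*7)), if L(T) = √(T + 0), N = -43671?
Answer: -12228063/280 ≈ -43672.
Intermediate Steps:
L(T) = √T
Y = -183/280 (Y = -9*(-20/21 + 82/80) = -9*(-20*1/21 + 82*(1/80)) = -9*(-20/21 + 41/40) = -9*61/840 = -183/280 ≈ -0.65357)
A(p) = -183/280
N + A(M(L(2), -5 - 1*7)) = -43671 - 183/280 = -12228063/280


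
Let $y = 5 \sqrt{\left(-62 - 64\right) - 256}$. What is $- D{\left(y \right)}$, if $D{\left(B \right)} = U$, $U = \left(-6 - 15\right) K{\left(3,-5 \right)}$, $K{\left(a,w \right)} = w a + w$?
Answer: $-420$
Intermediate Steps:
$K{\left(a,w \right)} = w + a w$ ($K{\left(a,w \right)} = a w + w = w + a w$)
$y = 5 i \sqrt{382}$ ($y = 5 \sqrt{\left(-62 - 64\right) - 256} = 5 \sqrt{-126 - 256} = 5 \sqrt{-382} = 5 i \sqrt{382} \approx 97.724 i$)
$U = 420$ ($U = \left(-6 - 15\right) \left(- 5 \left(1 + 3\right)\right) = - 21 \left(\left(-5\right) 4\right) = \left(-21\right) \left(-20\right) = 420$)
$D{\left(B \right)} = 420$
$- D{\left(y \right)} = \left(-1\right) 420 = -420$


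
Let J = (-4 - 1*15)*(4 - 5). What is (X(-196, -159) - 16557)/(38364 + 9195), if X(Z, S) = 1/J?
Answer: -314582/903621 ≈ -0.34813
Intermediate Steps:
J = 19 (J = (-4 - 15)*(-1) = -19*(-1) = 19)
X(Z, S) = 1/19
(X(-196, -159) - 16557)/(38364 + 9195) = (1/19 - 16557)/(38364 + 9195) = -314582/19/47559 = -314582/19*1/47559 = -314582/903621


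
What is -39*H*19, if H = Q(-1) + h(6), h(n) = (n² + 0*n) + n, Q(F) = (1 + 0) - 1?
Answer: -31122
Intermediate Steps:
Q(F) = 0 (Q(F) = 1 - 1 = 0)
h(n) = n + n² (h(n) = (n² + 0) + n = n² + n = n + n²)
H = 42 (H = 0 + 6*(1 + 6) = 0 + 6*7 = 0 + 42 = 42)
-39*H*19 = -39*42*19 = -1638*19 = -31122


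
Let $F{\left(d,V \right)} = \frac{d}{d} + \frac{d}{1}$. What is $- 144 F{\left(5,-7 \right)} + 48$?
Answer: $-816$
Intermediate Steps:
$F{\left(d,V \right)} = 1 + d$ ($F{\left(d,V \right)} = 1 + d 1 = 1 + d$)
$- 144 F{\left(5,-7 \right)} + 48 = - 144 \left(1 + 5\right) + 48 = \left(-144\right) 6 + 48 = -864 + 48 = -816$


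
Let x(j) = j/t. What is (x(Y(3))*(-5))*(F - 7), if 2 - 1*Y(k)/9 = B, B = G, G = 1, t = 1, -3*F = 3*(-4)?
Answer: 135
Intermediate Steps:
F = 4 (F = -(-4) = -1/3*(-12) = 4)
B = 1
Y(k) = 9 (Y(k) = 18 - 9*1 = 18 - 9 = 9)
x(j) = j (x(j) = j/1 = j*1 = j)
(x(Y(3))*(-5))*(F - 7) = (9*(-5))*(4 - 7) = -45*(-3) = 135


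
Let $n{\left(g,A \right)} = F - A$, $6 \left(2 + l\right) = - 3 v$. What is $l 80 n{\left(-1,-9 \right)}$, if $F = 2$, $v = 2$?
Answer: $-2640$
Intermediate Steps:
$l = -3$ ($l = -2 + \frac{\left(-3\right) 2}{6} = -2 + \frac{1}{6} \left(-6\right) = -2 - 1 = -3$)
$n{\left(g,A \right)} = 2 - A$
$l 80 n{\left(-1,-9 \right)} = \left(-3\right) 80 \left(2 - -9\right) = - 240 \left(2 + 9\right) = \left(-240\right) 11 = -2640$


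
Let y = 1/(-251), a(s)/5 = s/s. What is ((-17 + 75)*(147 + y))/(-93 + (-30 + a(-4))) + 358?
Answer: 4231638/14809 ≈ 285.75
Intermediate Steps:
a(s) = 5 (a(s) = 5*(s/s) = 5*1 = 5)
y = -1/251 ≈ -0.0039841
((-17 + 75)*(147 + y))/(-93 + (-30 + a(-4))) + 358 = ((-17 + 75)*(147 - 1/251))/(-93 + (-30 + 5)) + 358 = (58*(36896/251))/(-93 - 25) + 358 = (2139968/251)/(-118) + 358 = -1/118*2139968/251 + 358 = -1069984/14809 + 358 = 4231638/14809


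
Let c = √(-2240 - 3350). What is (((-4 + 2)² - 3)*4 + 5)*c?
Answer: 9*I*√5590 ≈ 672.9*I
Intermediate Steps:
c = I*√5590 (c = √(-5590) = I*√5590 ≈ 74.766*I)
(((-4 + 2)² - 3)*4 + 5)*c = (((-4 + 2)² - 3)*4 + 5)*(I*√5590) = (((-2)² - 3)*4 + 5)*(I*√5590) = ((4 - 3)*4 + 5)*(I*√5590) = (1*4 + 5)*(I*√5590) = (4 + 5)*(I*√5590) = 9*(I*√5590) = 9*I*√5590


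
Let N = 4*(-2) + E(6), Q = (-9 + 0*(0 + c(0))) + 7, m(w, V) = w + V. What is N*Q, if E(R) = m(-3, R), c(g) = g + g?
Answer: 10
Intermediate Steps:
c(g) = 2*g
m(w, V) = V + w
E(R) = -3 + R (E(R) = R - 3 = -3 + R)
Q = -2 (Q = (-9 + 0*(0 + 2*0)) + 7 = (-9 + 0*(0 + 0)) + 7 = (-9 + 0*0) + 7 = (-9 + 0) + 7 = -9 + 7 = -2)
N = -5 (N = 4*(-2) + (-3 + 6) = -8 + 3 = -5)
N*Q = -5*(-2) = 10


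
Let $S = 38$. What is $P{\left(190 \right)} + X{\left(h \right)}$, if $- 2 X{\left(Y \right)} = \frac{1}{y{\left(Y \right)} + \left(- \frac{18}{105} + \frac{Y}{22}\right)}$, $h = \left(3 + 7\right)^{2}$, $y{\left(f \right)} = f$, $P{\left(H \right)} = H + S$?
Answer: $\frac{18323519}{80368} \approx 228.0$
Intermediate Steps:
$P{\left(H \right)} = 38 + H$ ($P{\left(H \right)} = H + 38 = 38 + H$)
$h = 100$ ($h = 10^{2} = 100$)
$X{\left(Y \right)} = - \frac{1}{2 \left(- \frac{6}{35} + \frac{23 Y}{22}\right)}$ ($X{\left(Y \right)} = - \frac{1}{2 \left(Y + \left(- \frac{18}{105} + \frac{Y}{22}\right)\right)} = - \frac{1}{2 \left(Y + \left(\left(-18\right) \frac{1}{105} + Y \frac{1}{22}\right)\right)} = - \frac{1}{2 \left(Y + \left(- \frac{6}{35} + \frac{Y}{22}\right)\right)} = - \frac{1}{2 \left(- \frac{6}{35} + \frac{23 Y}{22}\right)}$)
$P{\left(190 \right)} + X{\left(h \right)} = \left(38 + 190\right) - \frac{385}{-132 + 805 \cdot 100} = 228 - \frac{385}{-132 + 80500} = 228 - \frac{385}{80368} = \frac{18323519}{80368}$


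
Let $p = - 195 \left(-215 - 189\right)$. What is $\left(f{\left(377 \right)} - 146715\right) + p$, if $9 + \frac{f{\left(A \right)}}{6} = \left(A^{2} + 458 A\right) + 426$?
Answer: $1823337$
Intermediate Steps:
$p = 78780$ ($p = \left(-195\right) \left(-404\right) = 78780$)
$f{\left(A \right)} = 2502 + 6 A^{2} + 2748 A$ ($f{\left(A \right)} = -54 + 6 \left(\left(A^{2} + 458 A\right) + 426\right) = -54 + 6 \left(426 + A^{2} + 458 A\right) = -54 + \left(2556 + 6 A^{2} + 2748 A\right) = 2502 + 6 A^{2} + 2748 A$)
$\left(f{\left(377 \right)} - 146715\right) + p = \left(\left(2502 + 6 \cdot 377^{2} + 2748 \cdot 377\right) - 146715\right) + 78780 = \left(\left(2502 + 6 \cdot 142129 + 1035996\right) - 146715\right) + 78780 = \left(\left(2502 + 852774 + 1035996\right) - 146715\right) + 78780 = \left(1891272 - 146715\right) + 78780 = 1744557 + 78780 = 1823337$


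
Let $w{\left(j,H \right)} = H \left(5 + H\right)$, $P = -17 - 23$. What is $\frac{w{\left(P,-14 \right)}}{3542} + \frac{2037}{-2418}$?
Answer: $- \frac{164533}{203918} \approx -0.80686$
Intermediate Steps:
$P = -40$ ($P = -17 - 23 = -40$)
$\frac{w{\left(P,-14 \right)}}{3542} + \frac{2037}{-2418} = \frac{\left(-14\right) \left(5 - 14\right)}{3542} + \frac{2037}{-2418} = \left(-14\right) \left(-9\right) \frac{1}{3542} + 2037 \left(- \frac{1}{2418}\right) = 126 \cdot \frac{1}{3542} - \frac{679}{806} = \frac{9}{253} - \frac{679}{806} = - \frac{164533}{203918}$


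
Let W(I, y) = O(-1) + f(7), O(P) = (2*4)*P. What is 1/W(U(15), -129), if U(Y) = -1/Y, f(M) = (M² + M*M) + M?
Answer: 1/97 ≈ 0.010309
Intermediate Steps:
f(M) = M + 2*M² (f(M) = (M² + M²) + M = 2*M² + M = M + 2*M²)
O(P) = 8*P
W(I, y) = 97 (W(I, y) = 8*(-1) + 7*(1 + 2*7) = -8 + 7*(1 + 14) = -8 + 7*15 = -8 + 105 = 97)
1/W(U(15), -129) = 1/97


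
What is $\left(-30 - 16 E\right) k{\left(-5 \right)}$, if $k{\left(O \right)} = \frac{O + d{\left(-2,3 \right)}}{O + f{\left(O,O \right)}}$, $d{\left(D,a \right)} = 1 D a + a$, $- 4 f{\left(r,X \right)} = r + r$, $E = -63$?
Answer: $\frac{15648}{5} \approx 3129.6$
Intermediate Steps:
$f{\left(r,X \right)} = - \frac{r}{2}$ ($f{\left(r,X \right)} = - \frac{r + r}{4} = - \frac{2 r}{4} = - \frac{r}{2}$)
$d{\left(D,a \right)} = a + D a$ ($d{\left(D,a \right)} = D a + a = a + D a$)
$k{\left(O \right)} = \frac{2 \left(-3 + O\right)}{O}$ ($k{\left(O \right)} = \frac{O + 3 \left(1 - 2\right)}{O - \frac{O}{2}} = \frac{O + 3 \left(-1\right)}{\frac{1}{2} O} = \left(O - 3\right) \frac{2}{O} = \left(-3 + O\right) \frac{2}{O} = \frac{2 \left(-3 + O\right)}{O}$)
$\left(-30 - 16 E\right) k{\left(-5 \right)} = \left(-30 - -1008\right) \left(2 - \frac{6}{-5}\right) = \left(-30 + 1008\right) \left(2 - - \frac{6}{5}\right) = 978 \left(2 + \frac{6}{5}\right) = 978 \cdot \frac{16}{5} = \frac{15648}{5}$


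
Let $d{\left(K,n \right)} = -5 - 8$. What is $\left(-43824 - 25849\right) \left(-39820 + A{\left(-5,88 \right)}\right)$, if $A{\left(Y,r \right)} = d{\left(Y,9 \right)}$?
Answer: $2775284609$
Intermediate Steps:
$d{\left(K,n \right)} = -13$ ($d{\left(K,n \right)} = -5 - 8 = -13$)
$A{\left(Y,r \right)} = -13$
$\left(-43824 - 25849\right) \left(-39820 + A{\left(-5,88 \right)}\right) = \left(-43824 - 25849\right) \left(-39820 - 13\right) = \left(-69673\right) \left(-39833\right) = 2775284609$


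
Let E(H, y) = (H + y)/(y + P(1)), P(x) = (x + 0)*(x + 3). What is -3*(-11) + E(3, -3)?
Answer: 33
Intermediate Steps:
P(x) = x*(3 + x)
E(H, y) = (H + y)/(4 + y) (E(H, y) = (H + y)/(y + 1*(3 + 1)) = (H + y)/(y + 1*4) = (H + y)/(y + 4) = (H + y)/(4 + y))
-3*(-11) + E(3, -3) = -3*(-11) + (3 - 3)/(4 - 3) = 33 + 0/1 = 33 + 1*0 = 33 + 0 = 33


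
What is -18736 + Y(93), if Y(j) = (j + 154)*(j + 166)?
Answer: 45237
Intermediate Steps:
Y(j) = (154 + j)*(166 + j)
-18736 + Y(93) = -18736 + (25564 + 93² + 320*93) = -18736 + (25564 + 8649 + 29760) = -18736 + 63973 = 45237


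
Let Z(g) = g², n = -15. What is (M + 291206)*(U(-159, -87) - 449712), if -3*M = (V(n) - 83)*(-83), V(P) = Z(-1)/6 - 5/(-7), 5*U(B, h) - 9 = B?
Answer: -2728861230373/21 ≈ -1.2995e+11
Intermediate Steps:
U(B, h) = 9/5 + B/5
V(P) = 37/42 (V(P) = (-1)²/6 - 5/(-7) = 1*(⅙) - 5*(-⅐) = ⅙ + 5/7 = 37/42)
M = -286267/126 (M = -(37/42 - 83)*(-83)/3 = -(-3449)*(-83)/126 = -⅓*286267/42 = -286267/126 ≈ -2272.0)
(M + 291206)*(U(-159, -87) - 449712) = (-286267/126 + 291206)*((9/5 + (⅕)*(-159)) - 449712) = 36405689*((9/5 - 159/5) - 449712)/126 = 36405689*(-30 - 449712)/126 = (36405689/126)*(-449742) = -2728861230373/21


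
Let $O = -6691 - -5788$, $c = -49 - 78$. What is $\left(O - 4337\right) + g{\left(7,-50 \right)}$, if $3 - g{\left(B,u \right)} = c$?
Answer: $-5110$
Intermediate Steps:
$c = -127$
$O = -903$ ($O = -6691 + 5788 = -903$)
$g{\left(B,u \right)} = 130$ ($g{\left(B,u \right)} = 3 - -127 = 3 + 127 = 130$)
$\left(O - 4337\right) + g{\left(7,-50 \right)} = \left(-903 - 4337\right) + 130 = -5240 + 130 = -5110$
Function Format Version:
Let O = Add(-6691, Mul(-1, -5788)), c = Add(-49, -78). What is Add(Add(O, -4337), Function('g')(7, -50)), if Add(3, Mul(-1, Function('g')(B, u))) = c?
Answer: -5110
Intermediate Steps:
c = -127
O = -903 (O = Add(-6691, 5788) = -903)
Function('g')(B, u) = 130 (Function('g')(B, u) = Add(3, Mul(-1, -127)) = Add(3, 127) = 130)
Add(Add(O, -4337), Function('g')(7, -50)) = Add(Add(-903, -4337), 130) = Add(-5240, 130) = -5110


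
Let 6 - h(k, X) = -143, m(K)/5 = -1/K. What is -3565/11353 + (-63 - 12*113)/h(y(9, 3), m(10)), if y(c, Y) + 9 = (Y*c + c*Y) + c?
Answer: -16641092/1691597 ≈ -9.8375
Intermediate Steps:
m(K) = -5/K (m(K) = 5*(-1/K) = -5/K)
y(c, Y) = -9 + c + 2*Y*c (y(c, Y) = -9 + ((Y*c + c*Y) + c) = -9 + ((Y*c + Y*c) + c) = -9 + (2*Y*c + c) = -9 + (c + 2*Y*c) = -9 + c + 2*Y*c)
h(k, X) = 149 (h(k, X) = 6 - 1*(-143) = 6 + 143 = 149)
-3565/11353 + (-63 - 12*113)/h(y(9, 3), m(10)) = -3565/11353 + (-63 - 12*113)/149 = -3565*1/11353 + (-63 - 1356)*(1/149) = -3565/11353 - 1419*1/149 = -3565/11353 - 1419/149 = -16641092/1691597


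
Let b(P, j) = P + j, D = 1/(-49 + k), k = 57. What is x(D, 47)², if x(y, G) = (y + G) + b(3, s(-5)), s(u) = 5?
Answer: 194481/64 ≈ 3038.8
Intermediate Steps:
D = ⅛ (D = 1/(-49 + 57) = 1/8 = ⅛ ≈ 0.12500)
x(y, G) = 8 + G + y (x(y, G) = (y + G) + (3 + 5) = (G + y) + 8 = 8 + G + y)
x(D, 47)² = (8 + 47 + ⅛)² = (441/8)² = 194481/64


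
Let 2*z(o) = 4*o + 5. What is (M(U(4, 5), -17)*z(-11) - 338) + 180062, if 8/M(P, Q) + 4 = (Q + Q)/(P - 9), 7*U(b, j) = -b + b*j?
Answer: 4489434/25 ≈ 1.7958e+5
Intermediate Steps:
z(o) = 5/2 + 2*o (z(o) = (4*o + 5)/2 = (5 + 4*o)/2 = 5/2 + 2*o)
U(b, j) = -b/7 + b*j/7 (U(b, j) = (-b + b*j)/7 = -b/7 + b*j/7)
M(P, Q) = 8/(-4 + 2*Q/(-9 + P)) (M(P, Q) = 8/(-4 + (Q + Q)/(P - 9)) = 8/(-4 + (2*Q)/(-9 + P)) = 8/(-4 + 2*Q/(-9 + P)))
(M(U(4, 5), -17)*z(-11) - 338) + 180062 = ((4*(-9 + (⅐)*4*(-1 + 5))/(18 - 17 - 2*4*(-1 + 5)/7))*(5/2 + 2*(-11)) - 338) + 180062 = ((4*(-9 + (⅐)*4*4)/(18 - 17 - 2*4*4/7))*(5/2 - 22) - 338) + 180062 = ((4*(-9 + 16/7)/(18 - 17 - 2*16/7))*(-39/2) - 338) + 180062 = ((4*(-47/7)/(18 - 17 - 32/7))*(-39/2) - 338) + 180062 = ((4*(-47/7)/(-25/7))*(-39/2) - 338) + 180062 = ((4*(-7/25)*(-47/7))*(-39/2) - 338) + 180062 = ((188/25)*(-39/2) - 338) + 180062 = (-3666/25 - 338) + 180062 = -12116/25 + 180062 = 4489434/25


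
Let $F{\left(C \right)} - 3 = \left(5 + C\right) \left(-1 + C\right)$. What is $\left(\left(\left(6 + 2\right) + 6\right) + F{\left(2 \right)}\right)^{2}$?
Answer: $576$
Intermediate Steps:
$F{\left(C \right)} = 3 + \left(-1 + C\right) \left(5 + C\right)$ ($F{\left(C \right)} = 3 + \left(5 + C\right) \left(-1 + C\right) = 3 + \left(-1 + C\right) \left(5 + C\right)$)
$\left(\left(\left(6 + 2\right) + 6\right) + F{\left(2 \right)}\right)^{2} = \left(\left(\left(6 + 2\right) + 6\right) + \left(-2 + 2^{2} + 4 \cdot 2\right)\right)^{2} = \left(\left(8 + 6\right) + \left(-2 + 4 + 8\right)\right)^{2} = \left(14 + 10\right)^{2} = 24^{2} = 576$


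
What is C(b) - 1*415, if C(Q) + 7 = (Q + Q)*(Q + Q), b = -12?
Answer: 154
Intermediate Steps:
C(Q) = -7 + 4*Q**2 (C(Q) = -7 + (Q + Q)*(Q + Q) = -7 + (2*Q)*(2*Q) = -7 + 4*Q**2)
C(b) - 1*415 = (-7 + 4*(-12)**2) - 1*415 = (-7 + 4*144) - 415 = (-7 + 576) - 415 = 569 - 415 = 154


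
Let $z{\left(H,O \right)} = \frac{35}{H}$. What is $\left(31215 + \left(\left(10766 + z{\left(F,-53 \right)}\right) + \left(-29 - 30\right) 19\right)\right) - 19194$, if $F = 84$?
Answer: $\frac{259997}{12} \approx 21666.0$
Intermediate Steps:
$\left(31215 + \left(\left(10766 + z{\left(F,-53 \right)}\right) + \left(-29 - 30\right) 19\right)\right) - 19194 = \left(31215 + \left(\left(10766 + \frac{35}{84}\right) + \left(-29 - 30\right) 19\right)\right) - 19194 = \left(31215 + \left(\left(10766 + 35 \cdot \frac{1}{84}\right) - 1121\right)\right) - 19194 = \left(31215 + \left(\left(10766 + \frac{5}{12}\right) - 1121\right)\right) - 19194 = \left(31215 + \left(\frac{129197}{12} - 1121\right)\right) - 19194 = \left(31215 + \frac{115745}{12}\right) - 19194 = \frac{490325}{12} - 19194 = \frac{259997}{12}$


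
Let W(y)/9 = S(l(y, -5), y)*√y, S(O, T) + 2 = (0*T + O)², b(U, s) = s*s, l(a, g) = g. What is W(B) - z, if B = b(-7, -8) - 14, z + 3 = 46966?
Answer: -46963 + 1035*√2 ≈ -45499.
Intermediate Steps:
z = 46963 (z = -3 + 46966 = 46963)
b(U, s) = s²
S(O, T) = -2 + O² (S(O, T) = -2 + (0*T + O)² = -2 + (0 + O)² = -2 + O²)
B = 50 (B = (-8)² - 14 = 64 - 14 = 50)
W(y) = 207*√y (W(y) = 9*((-2 + (-5)²)*√y) = 9*((-2 + 25)*√y) = 9*(23*√y) = 207*√y)
W(B) - z = 207*√50 - 1*46963 = 207*(5*√2) - 46963 = 1035*√2 - 46963 = -46963 + 1035*√2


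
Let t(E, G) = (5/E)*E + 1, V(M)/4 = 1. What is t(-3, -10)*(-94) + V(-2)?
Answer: -560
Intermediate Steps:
V(M) = 4 (V(M) = 4*1 = 4)
t(E, G) = 6 (t(E, G) = 5 + 1 = 6)
t(-3, -10)*(-94) + V(-2) = 6*(-94) + 4 = -564 + 4 = -560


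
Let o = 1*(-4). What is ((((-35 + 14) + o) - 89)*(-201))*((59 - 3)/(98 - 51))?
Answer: 1283184/47 ≈ 27302.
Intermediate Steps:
o = -4
((((-35 + 14) + o) - 89)*(-201))*((59 - 3)/(98 - 51)) = ((((-35 + 14) - 4) - 89)*(-201))*((59 - 3)/(98 - 51)) = (((-21 - 4) - 89)*(-201))*(56/47) = ((-25 - 89)*(-201))*(56*(1/47)) = -114*(-201)*(56/47) = 22914*(56/47) = 1283184/47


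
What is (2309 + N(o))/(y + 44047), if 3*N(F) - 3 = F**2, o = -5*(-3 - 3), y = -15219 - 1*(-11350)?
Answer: 1305/20089 ≈ 0.064961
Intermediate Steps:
y = -3869 (y = -15219 + 11350 = -3869)
o = 30 (o = -5*(-6) = 30)
N(F) = 1 + F**2/3
(2309 + N(o))/(y + 44047) = (2309 + (1 + (1/3)*30**2))/(-3869 + 44047) = (2309 + (1 + (1/3)*900))/40178 = (2309 + (1 + 300))*(1/40178) = (2309 + 301)*(1/40178) = 2610*(1/40178) = 1305/20089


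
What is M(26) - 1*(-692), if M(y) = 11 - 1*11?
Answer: 692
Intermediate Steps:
M(y) = 0 (M(y) = 11 - 11 = 0)
M(26) - 1*(-692) = 0 - 1*(-692) = 0 + 692 = 692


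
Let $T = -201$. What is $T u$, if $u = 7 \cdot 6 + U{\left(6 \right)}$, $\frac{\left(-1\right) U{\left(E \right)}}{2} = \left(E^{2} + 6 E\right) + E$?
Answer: $22914$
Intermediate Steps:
$U{\left(E \right)} = - 14 E - 2 E^{2}$ ($U{\left(E \right)} = - 2 \left(\left(E^{2} + 6 E\right) + E\right) = - 2 \left(E^{2} + 7 E\right) = - 14 E - 2 E^{2}$)
$u = -114$ ($u = 7 \cdot 6 - 12 \left(7 + 6\right) = 42 - 12 \cdot 13 = 42 - 156 = -114$)
$T u = \left(-201\right) \left(-114\right) = 22914$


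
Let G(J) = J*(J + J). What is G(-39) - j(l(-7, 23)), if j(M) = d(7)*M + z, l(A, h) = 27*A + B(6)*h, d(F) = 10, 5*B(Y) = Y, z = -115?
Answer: 4771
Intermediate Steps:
B(Y) = Y/5
l(A, h) = 27*A + 6*h/5 (l(A, h) = 27*A + ((⅕)*6)*h = 27*A + 6*h/5)
j(M) = -115 + 10*M (j(M) = 10*M - 115 = -115 + 10*M)
G(J) = 2*J² (G(J) = J*(2*J) = 2*J²)
G(-39) - j(l(-7, 23)) = 2*(-39)² - (-115 + 10*(27*(-7) + (6/5)*23)) = 2*1521 - (-115 + 10*(-189 + 138/5)) = 3042 - (-115 + 10*(-807/5)) = 3042 - (-115 - 1614) = 3042 - 1*(-1729) = 3042 + 1729 = 4771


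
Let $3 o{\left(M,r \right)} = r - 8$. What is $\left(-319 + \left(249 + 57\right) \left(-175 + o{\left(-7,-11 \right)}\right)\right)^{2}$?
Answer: $3114421249$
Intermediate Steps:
$o{\left(M,r \right)} = - \frac{8}{3} + \frac{r}{3}$ ($o{\left(M,r \right)} = \frac{r - 8}{3} = \frac{-8 + r}{3} = - \frac{8}{3} + \frac{r}{3}$)
$\left(-319 + \left(249 + 57\right) \left(-175 + o{\left(-7,-11 \right)}\right)\right)^{2} = \left(-319 + \left(249 + 57\right) \left(-175 + \left(- \frac{8}{3} + \frac{1}{3} \left(-11\right)\right)\right)\right)^{2} = \left(-319 + 306 \left(-175 - \frac{19}{3}\right)\right)^{2} = \left(-319 + 306 \left(- \frac{544}{3}\right)\right)^{2} = \left(-319 - 55488\right)^{2} = \left(-55807\right)^{2} = 3114421249$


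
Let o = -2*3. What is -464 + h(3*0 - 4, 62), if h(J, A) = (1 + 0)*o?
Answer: -470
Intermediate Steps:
o = -6
h(J, A) = -6 (h(J, A) = (1 + 0)*(-6) = 1*(-6) = -6)
-464 + h(3*0 - 4, 62) = -464 - 6 = -470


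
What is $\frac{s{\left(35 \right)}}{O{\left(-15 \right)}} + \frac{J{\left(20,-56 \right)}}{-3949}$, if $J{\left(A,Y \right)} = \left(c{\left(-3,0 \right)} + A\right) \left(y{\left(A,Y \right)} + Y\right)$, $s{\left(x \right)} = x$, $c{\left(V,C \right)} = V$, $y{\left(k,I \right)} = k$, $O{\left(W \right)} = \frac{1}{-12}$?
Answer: $- \frac{1657968}{3949} \approx -419.85$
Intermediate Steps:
$O{\left(W \right)} = - \frac{1}{12}$
$J{\left(A,Y \right)} = \left(-3 + A\right) \left(A + Y\right)$
$\frac{s{\left(35 \right)}}{O{\left(-15 \right)}} + \frac{J{\left(20,-56 \right)}}{-3949} = \frac{35}{- \frac{1}{12}} + \frac{20^{2} - 60 - -168 + 20 \left(-56\right)}{-3949} = 35 \left(-12\right) + \left(400 - 60 + 168 - 1120\right) \left(- \frac{1}{3949}\right) = -420 - - \frac{612}{3949} = -420 + \frac{612}{3949} = - \frac{1657968}{3949}$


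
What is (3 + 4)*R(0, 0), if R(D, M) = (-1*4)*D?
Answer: 0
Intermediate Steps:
R(D, M) = -4*D
(3 + 4)*R(0, 0) = (3 + 4)*(-4*0) = 7*0 = 0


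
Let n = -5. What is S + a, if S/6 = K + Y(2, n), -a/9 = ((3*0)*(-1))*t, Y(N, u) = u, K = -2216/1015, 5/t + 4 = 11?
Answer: -43746/1015 ≈ -43.099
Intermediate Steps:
t = 5/7 (t = 5/(-4 + 11) = 5/7 ≈ 0.71429)
K = -2216/1015 (K = -2216*1/1015 = -2216/1015 ≈ -2.1833)
a = 0 (a = -9*(3*0)*(-1)*5/7 = -9*0*(-1)*5/7 = -0*5/7 = -9*0 = 0)
S = -43746/1015 (S = 6*(-2216/1015 - 5) = 6*(-7291/1015) = -43746/1015 ≈ -43.099)
S + a = -43746/1015 + 0 = -43746/1015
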